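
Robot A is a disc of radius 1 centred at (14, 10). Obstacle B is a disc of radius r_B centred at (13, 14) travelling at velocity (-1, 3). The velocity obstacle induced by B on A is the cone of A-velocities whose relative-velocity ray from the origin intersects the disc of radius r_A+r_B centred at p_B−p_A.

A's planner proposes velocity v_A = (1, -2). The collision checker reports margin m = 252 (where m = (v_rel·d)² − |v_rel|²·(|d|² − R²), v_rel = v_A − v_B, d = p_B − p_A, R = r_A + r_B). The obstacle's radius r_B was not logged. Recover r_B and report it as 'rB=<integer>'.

m = 252
d = (-1, 4);  v_rel = (2, -5),  |v_rel|² = 29
v_rel×d = (2)·(4) − (-5)·(-1) = 3
since m = R²·29 − 3²:  R² = (9 + 252) / 29 = 9
R = √9 = 3  ⇒  r_B = 3 − 1 = 2

rB=2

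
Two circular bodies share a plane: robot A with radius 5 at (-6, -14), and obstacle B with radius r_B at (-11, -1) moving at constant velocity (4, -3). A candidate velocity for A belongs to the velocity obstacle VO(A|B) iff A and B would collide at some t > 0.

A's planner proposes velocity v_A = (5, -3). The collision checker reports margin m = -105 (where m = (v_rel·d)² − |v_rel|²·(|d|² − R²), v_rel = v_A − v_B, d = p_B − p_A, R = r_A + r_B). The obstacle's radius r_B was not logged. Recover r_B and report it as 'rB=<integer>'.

m = -105
d = (-5, 13);  v_rel = (1, 0),  |v_rel|² = 1
v_rel×d = (1)·(13) − (0)·(-5) = 13
since m = R²·1 − 13²:  R² = (169 + -105) / 1 = 64
R = √64 = 8  ⇒  r_B = 8 − 5 = 3

rB=3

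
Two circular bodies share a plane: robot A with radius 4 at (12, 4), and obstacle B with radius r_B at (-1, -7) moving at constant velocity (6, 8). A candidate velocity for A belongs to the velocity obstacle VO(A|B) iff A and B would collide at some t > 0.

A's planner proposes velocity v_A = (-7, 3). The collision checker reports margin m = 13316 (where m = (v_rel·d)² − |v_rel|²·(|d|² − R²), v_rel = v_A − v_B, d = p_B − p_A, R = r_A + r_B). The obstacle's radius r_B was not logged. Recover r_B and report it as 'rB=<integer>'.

m = 13316
d = (-13, -11);  v_rel = (-13, -5),  |v_rel|² = 194
v_rel×d = (-13)·(-11) − (-5)·(-13) = 78
since m = R²·194 − 78²:  R² = (6084 + 13316) / 194 = 100
R = √100 = 10  ⇒  r_B = 10 − 4 = 6

rB=6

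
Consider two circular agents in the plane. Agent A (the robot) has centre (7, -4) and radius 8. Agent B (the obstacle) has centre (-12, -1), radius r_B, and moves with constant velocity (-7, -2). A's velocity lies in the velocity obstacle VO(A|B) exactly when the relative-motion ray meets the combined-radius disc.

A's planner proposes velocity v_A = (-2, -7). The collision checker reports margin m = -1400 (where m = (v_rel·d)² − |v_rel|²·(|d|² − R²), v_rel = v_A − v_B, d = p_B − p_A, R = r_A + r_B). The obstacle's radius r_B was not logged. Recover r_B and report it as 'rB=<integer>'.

m = -1400
d = (-19, 3);  v_rel = (5, -5),  |v_rel|² = 50
v_rel×d = (5)·(3) − (-5)·(-19) = -80
since m = R²·50 − (-80)²:  R² = (6400 + -1400) / 50 = 100
R = √100 = 10  ⇒  r_B = 10 − 8 = 2

rB=2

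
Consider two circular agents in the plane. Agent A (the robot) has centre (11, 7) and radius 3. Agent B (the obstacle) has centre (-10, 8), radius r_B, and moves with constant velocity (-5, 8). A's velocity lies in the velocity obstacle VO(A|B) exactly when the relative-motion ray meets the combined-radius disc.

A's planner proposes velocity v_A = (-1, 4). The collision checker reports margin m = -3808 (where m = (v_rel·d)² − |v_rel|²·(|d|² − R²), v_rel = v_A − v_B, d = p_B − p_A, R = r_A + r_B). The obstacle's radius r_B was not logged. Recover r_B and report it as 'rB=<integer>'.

m = -3808
d = (-21, 1);  v_rel = (4, -4),  |v_rel|² = 32
v_rel×d = (4)·(1) − (-4)·(-21) = -80
since m = R²·32 − (-80)²:  R² = (6400 + -3808) / 32 = 81
R = √81 = 9  ⇒  r_B = 9 − 3 = 6

rB=6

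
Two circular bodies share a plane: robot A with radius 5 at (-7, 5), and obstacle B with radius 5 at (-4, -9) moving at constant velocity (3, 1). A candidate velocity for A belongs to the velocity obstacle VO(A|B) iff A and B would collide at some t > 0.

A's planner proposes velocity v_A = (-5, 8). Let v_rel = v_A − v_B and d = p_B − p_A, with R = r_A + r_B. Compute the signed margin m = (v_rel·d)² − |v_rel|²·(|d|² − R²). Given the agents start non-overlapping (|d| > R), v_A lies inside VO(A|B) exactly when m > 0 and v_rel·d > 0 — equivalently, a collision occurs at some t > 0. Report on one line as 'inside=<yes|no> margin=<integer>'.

d = (3, -14),  |d|² = 205;  R = 5+5 = 10,  c = 205−10² = 105
v_rel = (-8, 7),  |v_rel|² = 113;  v_rel·d = (-8)·(3) + (7)·(-14) = -122
113·t² + 244·t + 105 = 0  ⇒  m = (-122)² − 113·105 = 3019
m = 3019 > 0,  v_rel·d = -122 < 0  ⇒  outside

inside=no margin=3019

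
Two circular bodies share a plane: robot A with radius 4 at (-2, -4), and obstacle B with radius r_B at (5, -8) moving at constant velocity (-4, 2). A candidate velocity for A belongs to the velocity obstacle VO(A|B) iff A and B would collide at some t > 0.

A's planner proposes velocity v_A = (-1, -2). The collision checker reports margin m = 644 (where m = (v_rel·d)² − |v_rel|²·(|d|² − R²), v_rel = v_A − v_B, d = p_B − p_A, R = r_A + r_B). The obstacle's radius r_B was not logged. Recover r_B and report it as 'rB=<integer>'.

m = 644
d = (7, -4);  v_rel = (3, -4),  |v_rel|² = 25
v_rel×d = (3)·(-4) − (-4)·(7) = 16
since m = R²·25 − 16²:  R² = (256 + 644) / 25 = 36
R = √36 = 6  ⇒  r_B = 6 − 4 = 2

rB=2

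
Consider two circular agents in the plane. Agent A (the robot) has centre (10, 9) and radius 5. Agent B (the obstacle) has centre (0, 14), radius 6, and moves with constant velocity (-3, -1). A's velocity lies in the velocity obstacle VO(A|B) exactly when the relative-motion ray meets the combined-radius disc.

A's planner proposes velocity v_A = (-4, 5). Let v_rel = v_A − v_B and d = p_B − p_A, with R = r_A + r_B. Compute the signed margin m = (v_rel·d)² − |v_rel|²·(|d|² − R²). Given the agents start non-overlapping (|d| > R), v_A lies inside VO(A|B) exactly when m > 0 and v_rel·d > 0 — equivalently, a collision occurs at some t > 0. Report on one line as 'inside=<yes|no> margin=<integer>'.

d = (-10, 5),  |d|² = 125;  R = 5+6 = 11,  c = 125−11² = 4
v_rel = (-1, 6),  |v_rel|² = 37;  v_rel·d = (-1)·(-10) + (6)·(5) = 40
37·t² − 80·t + 4 = 0  ⇒  m = 40² − 37·4 = 1452
m = 1452 > 0,  v_rel·d = 40 > 0  ⇒  inside

inside=yes margin=1452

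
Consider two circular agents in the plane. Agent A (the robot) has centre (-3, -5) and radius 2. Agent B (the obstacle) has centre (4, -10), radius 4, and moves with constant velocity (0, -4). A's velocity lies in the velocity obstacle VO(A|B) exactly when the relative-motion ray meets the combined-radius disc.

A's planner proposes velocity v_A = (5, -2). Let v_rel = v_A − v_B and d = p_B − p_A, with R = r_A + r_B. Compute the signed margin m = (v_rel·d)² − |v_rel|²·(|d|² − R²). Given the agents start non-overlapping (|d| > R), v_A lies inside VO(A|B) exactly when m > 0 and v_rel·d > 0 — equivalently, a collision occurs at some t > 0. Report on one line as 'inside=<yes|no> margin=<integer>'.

d = (7, -5),  |d|² = 74;  R = 2+4 = 6,  c = 74−6² = 38
v_rel = (5, 2),  |v_rel|² = 29;  v_rel·d = (5)·(7) + (2)·(-5) = 25
29·t² − 50·t + 38 = 0  ⇒  m = 25² − 29·38 = -477
m = -477 < 0,  v_rel·d = 25 > 0  ⇒  outside

inside=no margin=-477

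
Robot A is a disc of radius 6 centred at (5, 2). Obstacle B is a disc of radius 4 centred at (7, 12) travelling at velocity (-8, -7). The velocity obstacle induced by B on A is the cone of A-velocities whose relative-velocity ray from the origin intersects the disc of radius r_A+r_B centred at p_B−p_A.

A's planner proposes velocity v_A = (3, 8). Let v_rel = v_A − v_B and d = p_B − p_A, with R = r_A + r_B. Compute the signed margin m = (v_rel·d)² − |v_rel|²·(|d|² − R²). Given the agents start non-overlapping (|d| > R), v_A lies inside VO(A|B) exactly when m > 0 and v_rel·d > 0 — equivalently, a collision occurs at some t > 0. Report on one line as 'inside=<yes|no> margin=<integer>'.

d = (2, 10),  |d|² = 104;  R = 6+4 = 10,  c = 104−10² = 4
v_rel = (11, 15),  |v_rel|² = 346;  v_rel·d = (11)·(2) + (15)·(10) = 172
346·t² − 344·t + 4 = 0  ⇒  m = 172² − 346·4 = 28200
m = 28200 > 0,  v_rel·d = 172 > 0  ⇒  inside

inside=yes margin=28200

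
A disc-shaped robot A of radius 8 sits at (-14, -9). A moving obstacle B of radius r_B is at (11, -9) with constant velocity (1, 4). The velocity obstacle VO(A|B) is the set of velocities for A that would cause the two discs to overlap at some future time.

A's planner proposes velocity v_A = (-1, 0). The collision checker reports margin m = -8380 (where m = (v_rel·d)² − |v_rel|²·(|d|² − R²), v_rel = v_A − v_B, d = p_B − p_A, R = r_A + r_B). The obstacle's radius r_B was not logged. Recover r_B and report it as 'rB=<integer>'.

m = -8380
d = (25, 0);  v_rel = (-2, -4),  |v_rel|² = 20
v_rel×d = (-2)·(0) − (-4)·(25) = 100
since m = R²·20 − 100²:  R² = (10000 + -8380) / 20 = 81
R = √81 = 9  ⇒  r_B = 9 − 8 = 1

rB=1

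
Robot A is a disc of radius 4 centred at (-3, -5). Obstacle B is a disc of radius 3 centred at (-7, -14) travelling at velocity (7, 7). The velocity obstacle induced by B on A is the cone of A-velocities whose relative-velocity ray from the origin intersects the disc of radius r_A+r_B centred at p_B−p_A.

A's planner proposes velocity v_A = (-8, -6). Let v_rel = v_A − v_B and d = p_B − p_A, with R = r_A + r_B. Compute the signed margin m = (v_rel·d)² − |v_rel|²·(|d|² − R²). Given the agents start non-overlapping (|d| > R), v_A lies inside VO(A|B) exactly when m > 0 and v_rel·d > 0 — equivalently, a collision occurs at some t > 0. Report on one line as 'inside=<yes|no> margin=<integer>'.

d = (-4, -9),  |d|² = 97;  R = 4+3 = 7,  c = 97−7² = 48
v_rel = (-15, -13),  |v_rel|² = 394;  v_rel·d = (-15)·(-4) + (-13)·(-9) = 177
394·t² − 354·t + 48 = 0  ⇒  m = 177² − 394·48 = 12417
m = 12417 > 0,  v_rel·d = 177 > 0  ⇒  inside

inside=yes margin=12417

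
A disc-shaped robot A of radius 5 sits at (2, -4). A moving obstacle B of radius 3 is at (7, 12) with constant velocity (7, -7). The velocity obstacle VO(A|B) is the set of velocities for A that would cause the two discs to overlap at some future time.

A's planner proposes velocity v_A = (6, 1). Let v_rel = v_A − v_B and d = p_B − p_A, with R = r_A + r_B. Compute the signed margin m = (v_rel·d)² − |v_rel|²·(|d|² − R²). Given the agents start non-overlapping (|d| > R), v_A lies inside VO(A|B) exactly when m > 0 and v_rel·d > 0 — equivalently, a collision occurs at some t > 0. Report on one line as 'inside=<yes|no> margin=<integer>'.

d = (5, 16),  |d|² = 281;  R = 5+3 = 8,  c = 281−8² = 217
v_rel = (-1, 8),  |v_rel|² = 65;  v_rel·d = (-1)·(5) + (8)·(16) = 123
65·t² − 246·t + 217 = 0  ⇒  m = 123² − 65·217 = 1024
m = 1024 > 0,  v_rel·d = 123 > 0  ⇒  inside

inside=yes margin=1024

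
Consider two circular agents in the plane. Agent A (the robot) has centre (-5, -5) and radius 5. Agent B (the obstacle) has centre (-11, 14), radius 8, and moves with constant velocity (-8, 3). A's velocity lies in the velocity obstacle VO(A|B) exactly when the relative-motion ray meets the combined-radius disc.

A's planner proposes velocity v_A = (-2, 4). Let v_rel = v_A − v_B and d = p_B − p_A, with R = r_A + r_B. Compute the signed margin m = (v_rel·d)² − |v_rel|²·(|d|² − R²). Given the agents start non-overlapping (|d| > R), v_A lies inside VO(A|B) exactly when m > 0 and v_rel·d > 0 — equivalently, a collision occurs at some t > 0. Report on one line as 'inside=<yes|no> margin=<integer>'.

d = (-6, 19),  |d|² = 397;  R = 5+8 = 13,  c = 397−13² = 228
v_rel = (6, 1),  |v_rel|² = 37;  v_rel·d = (6)·(-6) + (1)·(19) = -17
37·t² + 34·t + 228 = 0  ⇒  m = (-17)² − 37·228 = -8147
m = -8147 < 0,  v_rel·d = -17 < 0  ⇒  outside

inside=no margin=-8147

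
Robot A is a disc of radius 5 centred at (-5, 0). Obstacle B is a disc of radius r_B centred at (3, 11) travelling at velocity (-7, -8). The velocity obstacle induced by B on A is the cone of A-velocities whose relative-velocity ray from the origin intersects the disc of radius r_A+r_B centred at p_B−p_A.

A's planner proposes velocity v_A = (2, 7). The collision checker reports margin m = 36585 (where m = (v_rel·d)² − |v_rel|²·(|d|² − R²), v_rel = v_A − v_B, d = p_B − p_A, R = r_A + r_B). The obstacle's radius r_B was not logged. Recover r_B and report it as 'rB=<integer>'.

m = 36585
d = (8, 11);  v_rel = (9, 15),  |v_rel|² = 306
v_rel×d = (9)·(11) − (15)·(8) = -21
since m = R²·306 − (-21)²:  R² = (441 + 36585) / 306 = 121
R = √121 = 11  ⇒  r_B = 11 − 5 = 6

rB=6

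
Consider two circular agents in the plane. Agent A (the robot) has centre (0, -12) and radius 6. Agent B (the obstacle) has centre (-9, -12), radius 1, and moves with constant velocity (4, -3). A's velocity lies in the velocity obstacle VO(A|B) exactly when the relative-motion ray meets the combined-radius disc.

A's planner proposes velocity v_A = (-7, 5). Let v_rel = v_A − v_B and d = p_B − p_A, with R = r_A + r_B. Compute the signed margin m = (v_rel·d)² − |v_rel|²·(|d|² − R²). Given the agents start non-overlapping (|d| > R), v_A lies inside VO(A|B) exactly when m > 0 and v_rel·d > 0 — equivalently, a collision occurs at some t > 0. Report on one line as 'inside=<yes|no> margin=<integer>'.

d = (-9, 0),  |d|² = 81;  R = 6+1 = 7,  c = 81−7² = 32
v_rel = (-11, 8),  |v_rel|² = 185;  v_rel·d = (-11)·(-9) + (8)·(0) = 99
185·t² − 198·t + 32 = 0  ⇒  m = 99² − 185·32 = 3881
m = 3881 > 0,  v_rel·d = 99 > 0  ⇒  inside

inside=yes margin=3881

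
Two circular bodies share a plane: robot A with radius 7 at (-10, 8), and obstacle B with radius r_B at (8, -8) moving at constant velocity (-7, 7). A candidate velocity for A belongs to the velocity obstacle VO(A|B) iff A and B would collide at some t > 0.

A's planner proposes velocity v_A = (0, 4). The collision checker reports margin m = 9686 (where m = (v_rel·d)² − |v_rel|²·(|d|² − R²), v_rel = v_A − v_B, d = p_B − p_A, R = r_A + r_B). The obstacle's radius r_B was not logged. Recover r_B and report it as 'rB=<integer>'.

m = 9686
d = (18, -16);  v_rel = (7, -3),  |v_rel|² = 58
v_rel×d = (7)·(-16) − (-3)·(18) = -58
since m = R²·58 − (-58)²:  R² = (3364 + 9686) / 58 = 225
R = √225 = 15  ⇒  r_B = 15 − 7 = 8

rB=8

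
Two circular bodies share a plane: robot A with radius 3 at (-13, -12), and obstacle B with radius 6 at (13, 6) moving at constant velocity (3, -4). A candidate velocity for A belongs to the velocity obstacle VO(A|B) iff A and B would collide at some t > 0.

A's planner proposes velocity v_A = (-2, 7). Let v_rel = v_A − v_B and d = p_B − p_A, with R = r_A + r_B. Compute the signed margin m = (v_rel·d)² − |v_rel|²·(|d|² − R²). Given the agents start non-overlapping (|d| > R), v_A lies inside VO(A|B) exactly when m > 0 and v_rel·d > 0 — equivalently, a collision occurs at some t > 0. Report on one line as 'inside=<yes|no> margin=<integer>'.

d = (26, 18),  |d|² = 1000;  R = 3+6 = 9,  c = 1000−9² = 919
v_rel = (-5, 11),  |v_rel|² = 146;  v_rel·d = (-5)·(26) + (11)·(18) = 68
146·t² − 136·t + 919 = 0  ⇒  m = 68² − 146·919 = -129550
m = -129550 < 0,  v_rel·d = 68 > 0  ⇒  outside

inside=no margin=-129550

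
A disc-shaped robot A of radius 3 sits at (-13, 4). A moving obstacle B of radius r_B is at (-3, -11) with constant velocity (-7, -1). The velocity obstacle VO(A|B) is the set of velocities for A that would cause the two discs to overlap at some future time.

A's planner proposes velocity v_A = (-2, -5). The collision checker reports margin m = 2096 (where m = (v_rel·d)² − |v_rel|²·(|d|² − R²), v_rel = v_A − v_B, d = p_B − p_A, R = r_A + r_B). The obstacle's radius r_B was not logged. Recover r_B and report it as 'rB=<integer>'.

m = 2096
d = (10, -15);  v_rel = (5, -4),  |v_rel|² = 41
v_rel×d = (5)·(-15) − (-4)·(10) = -35
since m = R²·41 − (-35)²:  R² = (1225 + 2096) / 41 = 81
R = √81 = 9  ⇒  r_B = 9 − 3 = 6

rB=6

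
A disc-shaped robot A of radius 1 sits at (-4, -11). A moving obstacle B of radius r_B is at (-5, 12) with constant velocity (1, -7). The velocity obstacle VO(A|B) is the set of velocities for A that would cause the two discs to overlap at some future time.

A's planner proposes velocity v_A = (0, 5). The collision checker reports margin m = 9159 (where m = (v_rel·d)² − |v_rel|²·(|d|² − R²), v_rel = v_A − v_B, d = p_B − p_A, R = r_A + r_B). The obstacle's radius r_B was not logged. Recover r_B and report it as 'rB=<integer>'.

m = 9159
d = (-1, 23);  v_rel = (-1, 12),  |v_rel|² = 145
v_rel×d = (-1)·(23) − (12)·(-1) = -11
since m = R²·145 − (-11)²:  R² = (121 + 9159) / 145 = 64
R = √64 = 8  ⇒  r_B = 8 − 1 = 7

rB=7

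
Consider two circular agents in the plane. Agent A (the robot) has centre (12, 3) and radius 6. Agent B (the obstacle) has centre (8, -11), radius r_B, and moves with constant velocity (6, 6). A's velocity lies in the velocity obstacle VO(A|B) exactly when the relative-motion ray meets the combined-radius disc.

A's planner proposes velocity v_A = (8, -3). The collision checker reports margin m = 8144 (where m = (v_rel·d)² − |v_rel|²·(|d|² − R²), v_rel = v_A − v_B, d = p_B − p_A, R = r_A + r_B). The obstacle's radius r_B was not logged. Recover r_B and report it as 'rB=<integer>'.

m = 8144
d = (-4, -14);  v_rel = (2, -9),  |v_rel|² = 85
v_rel×d = (2)·(-14) − (-9)·(-4) = -64
since m = R²·85 − (-64)²:  R² = (4096 + 8144) / 85 = 144
R = √144 = 12  ⇒  r_B = 12 − 6 = 6

rB=6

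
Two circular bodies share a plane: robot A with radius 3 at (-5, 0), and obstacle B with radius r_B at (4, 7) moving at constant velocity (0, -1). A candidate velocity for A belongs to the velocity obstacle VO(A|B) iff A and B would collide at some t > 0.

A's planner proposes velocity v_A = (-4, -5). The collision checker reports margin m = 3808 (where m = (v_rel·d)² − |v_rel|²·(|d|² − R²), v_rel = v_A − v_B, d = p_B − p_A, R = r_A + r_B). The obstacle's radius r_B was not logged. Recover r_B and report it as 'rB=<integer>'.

m = 3808
d = (9, 7);  v_rel = (-4, -4),  |v_rel|² = 32
v_rel×d = (-4)·(7) − (-4)·(9) = 8
since m = R²·32 − 8²:  R² = (64 + 3808) / 32 = 121
R = √121 = 11  ⇒  r_B = 11 − 3 = 8

rB=8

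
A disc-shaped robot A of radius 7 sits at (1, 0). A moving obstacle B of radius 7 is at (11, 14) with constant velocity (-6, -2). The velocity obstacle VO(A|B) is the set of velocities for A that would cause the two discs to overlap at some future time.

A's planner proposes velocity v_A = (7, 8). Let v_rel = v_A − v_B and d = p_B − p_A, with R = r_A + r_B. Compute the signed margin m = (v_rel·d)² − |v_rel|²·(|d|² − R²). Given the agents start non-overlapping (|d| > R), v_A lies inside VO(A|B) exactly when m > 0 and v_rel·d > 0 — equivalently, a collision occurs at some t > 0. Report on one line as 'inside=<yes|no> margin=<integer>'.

d = (10, 14),  |d|² = 296;  R = 7+7 = 14,  c = 296−14² = 100
v_rel = (13, 10),  |v_rel|² = 269;  v_rel·d = (13)·(10) + (10)·(14) = 270
269·t² − 540·t + 100 = 0  ⇒  m = 270² − 269·100 = 46000
m = 46000 > 0,  v_rel·d = 270 > 0  ⇒  inside

inside=yes margin=46000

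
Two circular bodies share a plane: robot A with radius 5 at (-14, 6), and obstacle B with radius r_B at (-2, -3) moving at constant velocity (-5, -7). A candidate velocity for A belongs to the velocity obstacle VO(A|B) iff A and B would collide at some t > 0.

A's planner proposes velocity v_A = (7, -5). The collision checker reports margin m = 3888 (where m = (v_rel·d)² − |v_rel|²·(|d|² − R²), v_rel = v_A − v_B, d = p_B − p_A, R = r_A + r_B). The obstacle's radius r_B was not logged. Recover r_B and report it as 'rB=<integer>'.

m = 3888
d = (12, -9);  v_rel = (12, 2),  |v_rel|² = 148
v_rel×d = (12)·(-9) − (2)·(12) = -132
since m = R²·148 − (-132)²:  R² = (17424 + 3888) / 148 = 144
R = √144 = 12  ⇒  r_B = 12 − 5 = 7

rB=7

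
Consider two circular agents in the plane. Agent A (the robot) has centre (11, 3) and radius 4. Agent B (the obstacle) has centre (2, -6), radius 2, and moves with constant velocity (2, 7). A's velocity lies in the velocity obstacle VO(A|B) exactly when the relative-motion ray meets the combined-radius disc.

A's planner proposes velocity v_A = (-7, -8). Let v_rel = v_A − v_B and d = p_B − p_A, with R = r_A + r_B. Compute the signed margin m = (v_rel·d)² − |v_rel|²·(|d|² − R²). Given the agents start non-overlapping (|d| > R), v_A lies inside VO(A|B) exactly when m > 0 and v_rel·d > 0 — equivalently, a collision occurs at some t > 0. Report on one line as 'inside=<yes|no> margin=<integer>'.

d = (-9, -9),  |d|² = 162;  R = 4+2 = 6,  c = 162−6² = 126
v_rel = (-9, -15),  |v_rel|² = 306;  v_rel·d = (-9)·(-9) + (-15)·(-9) = 216
306·t² − 432·t + 126 = 0  ⇒  m = 216² − 306·126 = 8100
m = 8100 > 0,  v_rel·d = 216 > 0  ⇒  inside

inside=yes margin=8100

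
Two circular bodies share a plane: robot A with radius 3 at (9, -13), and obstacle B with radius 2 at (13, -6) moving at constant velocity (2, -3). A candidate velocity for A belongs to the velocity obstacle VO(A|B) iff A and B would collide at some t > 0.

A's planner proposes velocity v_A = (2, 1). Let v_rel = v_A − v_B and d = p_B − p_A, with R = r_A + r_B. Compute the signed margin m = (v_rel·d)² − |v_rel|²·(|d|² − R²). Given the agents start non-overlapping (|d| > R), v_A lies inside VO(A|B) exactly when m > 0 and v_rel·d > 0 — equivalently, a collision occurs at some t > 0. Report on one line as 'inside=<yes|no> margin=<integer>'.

d = (4, 7),  |d|² = 65;  R = 3+2 = 5,  c = 65−5² = 40
v_rel = (0, 4),  |v_rel|² = 16;  v_rel·d = (0)·(4) + (4)·(7) = 28
16·t² − 56·t + 40 = 0  ⇒  m = 28² − 16·40 = 144
m = 144 > 0,  v_rel·d = 28 > 0  ⇒  inside

inside=yes margin=144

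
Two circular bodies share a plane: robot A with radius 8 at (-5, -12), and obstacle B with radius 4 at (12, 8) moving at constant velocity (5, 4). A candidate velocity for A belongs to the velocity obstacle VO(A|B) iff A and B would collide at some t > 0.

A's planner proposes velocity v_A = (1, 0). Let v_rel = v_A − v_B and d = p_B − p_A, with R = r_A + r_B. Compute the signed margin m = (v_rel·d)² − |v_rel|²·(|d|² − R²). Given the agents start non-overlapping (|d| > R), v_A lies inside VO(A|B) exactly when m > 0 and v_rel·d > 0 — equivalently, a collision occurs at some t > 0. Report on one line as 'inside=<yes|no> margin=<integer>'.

d = (17, 20),  |d|² = 689;  R = 8+4 = 12,  c = 689−12² = 545
v_rel = (-4, -4),  |v_rel|² = 32;  v_rel·d = (-4)·(17) + (-4)·(20) = -148
32·t² + 296·t + 545 = 0  ⇒  m = (-148)² − 32·545 = 4464
m = 4464 > 0,  v_rel·d = -148 < 0  ⇒  outside

inside=no margin=4464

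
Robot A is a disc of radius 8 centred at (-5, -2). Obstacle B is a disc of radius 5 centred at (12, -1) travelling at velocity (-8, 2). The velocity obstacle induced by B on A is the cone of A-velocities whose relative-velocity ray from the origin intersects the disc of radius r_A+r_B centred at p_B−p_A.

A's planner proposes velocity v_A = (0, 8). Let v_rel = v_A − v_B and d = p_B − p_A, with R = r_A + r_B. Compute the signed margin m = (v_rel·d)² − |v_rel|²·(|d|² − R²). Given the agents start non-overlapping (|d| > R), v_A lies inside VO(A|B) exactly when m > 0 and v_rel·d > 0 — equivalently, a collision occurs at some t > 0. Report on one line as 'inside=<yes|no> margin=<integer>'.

d = (17, 1),  |d|² = 290;  R = 8+5 = 13,  c = 290−13² = 121
v_rel = (8, 6),  |v_rel|² = 100;  v_rel·d = (8)·(17) + (6)·(1) = 142
100·t² − 284·t + 121 = 0  ⇒  m = 142² − 100·121 = 8064
m = 8064 > 0,  v_rel·d = 142 > 0  ⇒  inside

inside=yes margin=8064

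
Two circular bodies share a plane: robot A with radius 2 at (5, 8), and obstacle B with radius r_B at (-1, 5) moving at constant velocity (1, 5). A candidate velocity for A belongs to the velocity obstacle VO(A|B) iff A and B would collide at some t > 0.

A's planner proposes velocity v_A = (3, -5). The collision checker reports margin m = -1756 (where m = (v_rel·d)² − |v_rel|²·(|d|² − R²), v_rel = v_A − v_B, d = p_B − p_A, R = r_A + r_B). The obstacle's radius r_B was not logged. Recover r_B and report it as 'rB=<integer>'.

m = -1756
d = (-6, -3);  v_rel = (2, -10),  |v_rel|² = 104
v_rel×d = (2)·(-3) − (-10)·(-6) = -66
since m = R²·104 − (-66)²:  R² = (4356 + -1756) / 104 = 25
R = √25 = 5  ⇒  r_B = 5 − 2 = 3

rB=3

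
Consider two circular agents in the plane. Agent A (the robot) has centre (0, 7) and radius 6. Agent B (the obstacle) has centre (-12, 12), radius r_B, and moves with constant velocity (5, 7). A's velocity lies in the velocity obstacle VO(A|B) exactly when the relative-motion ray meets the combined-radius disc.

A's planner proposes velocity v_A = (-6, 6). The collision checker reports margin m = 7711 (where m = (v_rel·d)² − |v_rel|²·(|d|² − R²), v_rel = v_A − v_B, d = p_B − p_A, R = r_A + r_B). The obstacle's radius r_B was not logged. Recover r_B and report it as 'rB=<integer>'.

m = 7711
d = (-12, 5);  v_rel = (-11, -1),  |v_rel|² = 122
v_rel×d = (-11)·(5) − (-1)·(-12) = -67
since m = R²·122 − (-67)²:  R² = (4489 + 7711) / 122 = 100
R = √100 = 10  ⇒  r_B = 10 − 6 = 4

rB=4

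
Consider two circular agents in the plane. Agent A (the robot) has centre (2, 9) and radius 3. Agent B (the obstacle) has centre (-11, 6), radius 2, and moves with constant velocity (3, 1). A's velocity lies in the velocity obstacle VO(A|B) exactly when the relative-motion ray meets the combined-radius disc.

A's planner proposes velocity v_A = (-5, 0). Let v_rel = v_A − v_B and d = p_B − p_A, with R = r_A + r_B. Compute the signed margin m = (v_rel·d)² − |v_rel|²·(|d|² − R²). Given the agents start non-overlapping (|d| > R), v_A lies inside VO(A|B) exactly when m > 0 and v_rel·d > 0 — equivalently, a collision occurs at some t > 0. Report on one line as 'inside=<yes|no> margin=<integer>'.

d = (-13, -3),  |d|² = 178;  R = 3+2 = 5,  c = 178−5² = 153
v_rel = (-8, -1),  |v_rel|² = 65;  v_rel·d = (-8)·(-13) + (-1)·(-3) = 107
65·t² − 214·t + 153 = 0  ⇒  m = 107² − 65·153 = 1504
m = 1504 > 0,  v_rel·d = 107 > 0  ⇒  inside

inside=yes margin=1504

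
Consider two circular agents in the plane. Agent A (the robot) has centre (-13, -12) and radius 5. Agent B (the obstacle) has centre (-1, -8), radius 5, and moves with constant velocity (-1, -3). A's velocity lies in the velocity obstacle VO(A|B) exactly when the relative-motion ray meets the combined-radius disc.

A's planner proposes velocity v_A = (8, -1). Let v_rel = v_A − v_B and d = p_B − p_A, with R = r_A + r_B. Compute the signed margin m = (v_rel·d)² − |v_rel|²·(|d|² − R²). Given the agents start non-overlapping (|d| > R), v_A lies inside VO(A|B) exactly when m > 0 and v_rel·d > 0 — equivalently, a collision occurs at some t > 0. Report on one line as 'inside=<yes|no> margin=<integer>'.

d = (12, 4),  |d|² = 160;  R = 5+5 = 10,  c = 160−10² = 60
v_rel = (9, 2),  |v_rel|² = 85;  v_rel·d = (9)·(12) + (2)·(4) = 116
85·t² − 232·t + 60 = 0  ⇒  m = 116² − 85·60 = 8356
m = 8356 > 0,  v_rel·d = 116 > 0  ⇒  inside

inside=yes margin=8356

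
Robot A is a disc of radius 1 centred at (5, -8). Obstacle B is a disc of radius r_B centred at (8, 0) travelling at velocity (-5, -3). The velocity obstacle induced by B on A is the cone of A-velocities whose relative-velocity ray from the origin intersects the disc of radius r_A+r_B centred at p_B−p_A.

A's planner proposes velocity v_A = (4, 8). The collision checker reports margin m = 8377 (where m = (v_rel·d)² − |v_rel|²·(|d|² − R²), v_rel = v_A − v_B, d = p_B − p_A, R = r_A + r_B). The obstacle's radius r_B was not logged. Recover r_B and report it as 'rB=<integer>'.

m = 8377
d = (3, 8);  v_rel = (9, 11),  |v_rel|² = 202
v_rel×d = (9)·(8) − (11)·(3) = 39
since m = R²·202 − 39²:  R² = (1521 + 8377) / 202 = 49
R = √49 = 7  ⇒  r_B = 7 − 1 = 6

rB=6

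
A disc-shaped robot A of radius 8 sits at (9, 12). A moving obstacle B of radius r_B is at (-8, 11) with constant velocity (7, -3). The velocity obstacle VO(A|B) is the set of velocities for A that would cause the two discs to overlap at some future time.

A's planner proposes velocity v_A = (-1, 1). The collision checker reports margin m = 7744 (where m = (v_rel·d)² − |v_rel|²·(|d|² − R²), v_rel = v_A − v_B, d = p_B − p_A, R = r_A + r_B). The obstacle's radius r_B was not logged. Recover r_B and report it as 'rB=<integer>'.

m = 7744
d = (-17, -1);  v_rel = (-8, 4),  |v_rel|² = 80
v_rel×d = (-8)·(-1) − (4)·(-17) = 76
since m = R²·80 − 76²:  R² = (5776 + 7744) / 80 = 169
R = √169 = 13  ⇒  r_B = 13 − 8 = 5

rB=5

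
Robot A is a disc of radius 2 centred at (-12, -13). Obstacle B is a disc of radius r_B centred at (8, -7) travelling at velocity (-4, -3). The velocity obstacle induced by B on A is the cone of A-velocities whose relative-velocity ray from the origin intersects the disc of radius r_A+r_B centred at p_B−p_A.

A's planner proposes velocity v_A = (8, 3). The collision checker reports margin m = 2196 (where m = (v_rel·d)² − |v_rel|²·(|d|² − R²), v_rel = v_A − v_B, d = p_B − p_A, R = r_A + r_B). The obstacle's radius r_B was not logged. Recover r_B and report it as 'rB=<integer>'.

m = 2196
d = (20, 6);  v_rel = (12, 6),  |v_rel|² = 180
v_rel×d = (12)·(6) − (6)·(20) = -48
since m = R²·180 − (-48)²:  R² = (2304 + 2196) / 180 = 25
R = √25 = 5  ⇒  r_B = 5 − 2 = 3

rB=3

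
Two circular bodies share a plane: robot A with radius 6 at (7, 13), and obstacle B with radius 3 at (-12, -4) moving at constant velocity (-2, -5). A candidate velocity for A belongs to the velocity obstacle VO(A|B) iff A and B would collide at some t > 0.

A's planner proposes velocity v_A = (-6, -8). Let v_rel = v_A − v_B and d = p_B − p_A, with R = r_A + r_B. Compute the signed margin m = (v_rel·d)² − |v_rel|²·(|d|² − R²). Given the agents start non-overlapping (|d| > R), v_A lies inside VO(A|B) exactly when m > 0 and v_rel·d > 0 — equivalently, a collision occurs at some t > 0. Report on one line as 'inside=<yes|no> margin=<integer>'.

d = (-19, -17),  |d|² = 650;  R = 6+3 = 9,  c = 650−9² = 569
v_rel = (-4, -3),  |v_rel|² = 25;  v_rel·d = (-4)·(-19) + (-3)·(-17) = 127
25·t² − 254·t + 569 = 0  ⇒  m = 127² − 25·569 = 1904
m = 1904 > 0,  v_rel·d = 127 > 0  ⇒  inside

inside=yes margin=1904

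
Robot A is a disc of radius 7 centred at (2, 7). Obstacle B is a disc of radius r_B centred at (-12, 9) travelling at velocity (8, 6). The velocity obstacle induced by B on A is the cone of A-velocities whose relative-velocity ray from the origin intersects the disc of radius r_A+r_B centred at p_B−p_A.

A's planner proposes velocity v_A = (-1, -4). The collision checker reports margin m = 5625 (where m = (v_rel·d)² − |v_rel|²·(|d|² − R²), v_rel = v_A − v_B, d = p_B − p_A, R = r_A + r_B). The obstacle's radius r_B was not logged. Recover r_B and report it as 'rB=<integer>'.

m = 5625
d = (-14, 2);  v_rel = (-9, -10),  |v_rel|² = 181
v_rel×d = (-9)·(2) − (-10)·(-14) = -158
since m = R²·181 − (-158)²:  R² = (24964 + 5625) / 181 = 169
R = √169 = 13  ⇒  r_B = 13 − 7 = 6

rB=6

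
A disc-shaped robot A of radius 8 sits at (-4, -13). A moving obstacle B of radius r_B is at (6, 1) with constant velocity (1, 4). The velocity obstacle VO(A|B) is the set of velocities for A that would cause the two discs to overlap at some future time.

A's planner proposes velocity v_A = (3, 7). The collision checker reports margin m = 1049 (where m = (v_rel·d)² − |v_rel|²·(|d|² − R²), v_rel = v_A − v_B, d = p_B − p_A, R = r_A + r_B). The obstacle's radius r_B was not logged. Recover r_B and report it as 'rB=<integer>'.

m = 1049
d = (10, 14);  v_rel = (2, 3),  |v_rel|² = 13
v_rel×d = (2)·(14) − (3)·(10) = -2
since m = R²·13 − (-2)²:  R² = (4 + 1049) / 13 = 81
R = √81 = 9  ⇒  r_B = 9 − 8 = 1

rB=1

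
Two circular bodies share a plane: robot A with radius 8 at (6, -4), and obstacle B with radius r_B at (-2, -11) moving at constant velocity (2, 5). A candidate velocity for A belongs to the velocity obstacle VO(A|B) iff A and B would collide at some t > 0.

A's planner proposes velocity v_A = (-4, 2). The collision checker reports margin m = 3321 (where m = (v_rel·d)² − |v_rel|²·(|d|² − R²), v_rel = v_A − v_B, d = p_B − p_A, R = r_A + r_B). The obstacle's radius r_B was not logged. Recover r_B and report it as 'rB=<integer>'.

m = 3321
d = (-8, -7);  v_rel = (-6, -3),  |v_rel|² = 45
v_rel×d = (-6)·(-7) − (-3)·(-8) = 18
since m = R²·45 − 18²:  R² = (324 + 3321) / 45 = 81
R = √81 = 9  ⇒  r_B = 9 − 8 = 1

rB=1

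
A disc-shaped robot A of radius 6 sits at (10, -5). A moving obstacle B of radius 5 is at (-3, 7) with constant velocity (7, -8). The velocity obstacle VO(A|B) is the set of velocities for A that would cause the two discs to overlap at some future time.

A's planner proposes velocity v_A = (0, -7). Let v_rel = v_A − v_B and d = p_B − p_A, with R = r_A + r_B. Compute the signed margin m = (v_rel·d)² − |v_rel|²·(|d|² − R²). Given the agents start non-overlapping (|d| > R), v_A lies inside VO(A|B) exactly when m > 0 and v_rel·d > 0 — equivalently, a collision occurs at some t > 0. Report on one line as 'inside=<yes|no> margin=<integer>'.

d = (-13, 12),  |d|² = 313;  R = 6+5 = 11,  c = 313−11² = 192
v_rel = (-7, 1),  |v_rel|² = 50;  v_rel·d = (-7)·(-13) + (1)·(12) = 103
50·t² − 206·t + 192 = 0  ⇒  m = 103² − 50·192 = 1009
m = 1009 > 0,  v_rel·d = 103 > 0  ⇒  inside

inside=yes margin=1009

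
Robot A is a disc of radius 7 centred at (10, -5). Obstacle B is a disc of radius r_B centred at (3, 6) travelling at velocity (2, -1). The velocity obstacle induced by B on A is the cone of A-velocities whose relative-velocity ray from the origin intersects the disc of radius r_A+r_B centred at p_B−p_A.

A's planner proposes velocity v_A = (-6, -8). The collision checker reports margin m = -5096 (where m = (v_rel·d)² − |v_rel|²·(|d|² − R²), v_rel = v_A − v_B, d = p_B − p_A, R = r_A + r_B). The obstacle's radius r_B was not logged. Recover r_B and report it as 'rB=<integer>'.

m = -5096
d = (-7, 11);  v_rel = (-8, -7),  |v_rel|² = 113
v_rel×d = (-8)·(11) − (-7)·(-7) = -137
since m = R²·113 − (-137)²:  R² = (18769 + -5096) / 113 = 121
R = √121 = 11  ⇒  r_B = 11 − 7 = 4

rB=4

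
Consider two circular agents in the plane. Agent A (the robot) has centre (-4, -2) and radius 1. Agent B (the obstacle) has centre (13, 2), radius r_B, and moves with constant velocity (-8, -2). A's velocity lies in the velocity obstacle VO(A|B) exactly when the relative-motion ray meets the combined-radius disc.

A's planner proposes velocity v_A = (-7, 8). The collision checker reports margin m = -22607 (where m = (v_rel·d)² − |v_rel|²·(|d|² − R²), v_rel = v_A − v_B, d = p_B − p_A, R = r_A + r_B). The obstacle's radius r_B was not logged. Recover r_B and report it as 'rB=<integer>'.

m = -22607
d = (17, 4);  v_rel = (1, 10),  |v_rel|² = 101
v_rel×d = (1)·(4) − (10)·(17) = -166
since m = R²·101 − (-166)²:  R² = (27556 + -22607) / 101 = 49
R = √49 = 7  ⇒  r_B = 7 − 1 = 6

rB=6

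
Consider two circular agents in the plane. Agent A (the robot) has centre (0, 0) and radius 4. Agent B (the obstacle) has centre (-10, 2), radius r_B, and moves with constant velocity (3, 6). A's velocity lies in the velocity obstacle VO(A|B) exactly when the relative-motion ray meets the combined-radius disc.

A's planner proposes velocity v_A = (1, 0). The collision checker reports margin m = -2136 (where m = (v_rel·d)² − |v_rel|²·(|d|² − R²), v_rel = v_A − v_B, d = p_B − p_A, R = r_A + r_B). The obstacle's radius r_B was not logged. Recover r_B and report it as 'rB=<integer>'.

m = -2136
d = (-10, 2);  v_rel = (-2, -6),  |v_rel|² = 40
v_rel×d = (-2)·(2) − (-6)·(-10) = -64
since m = R²·40 − (-64)²:  R² = (4096 + -2136) / 40 = 49
R = √49 = 7  ⇒  r_B = 7 − 4 = 3

rB=3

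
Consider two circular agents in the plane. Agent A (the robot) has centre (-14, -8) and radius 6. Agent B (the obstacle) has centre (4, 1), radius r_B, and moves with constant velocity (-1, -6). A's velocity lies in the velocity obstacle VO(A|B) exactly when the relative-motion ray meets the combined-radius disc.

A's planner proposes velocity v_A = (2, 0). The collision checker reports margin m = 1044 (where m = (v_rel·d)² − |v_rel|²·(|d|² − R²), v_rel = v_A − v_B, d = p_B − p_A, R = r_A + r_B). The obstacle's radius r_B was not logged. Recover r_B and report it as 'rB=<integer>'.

m = 1044
d = (18, 9);  v_rel = (3, 6),  |v_rel|² = 45
v_rel×d = (3)·(9) − (6)·(18) = -81
since m = R²·45 − (-81)²:  R² = (6561 + 1044) / 45 = 169
R = √169 = 13  ⇒  r_B = 13 − 6 = 7

rB=7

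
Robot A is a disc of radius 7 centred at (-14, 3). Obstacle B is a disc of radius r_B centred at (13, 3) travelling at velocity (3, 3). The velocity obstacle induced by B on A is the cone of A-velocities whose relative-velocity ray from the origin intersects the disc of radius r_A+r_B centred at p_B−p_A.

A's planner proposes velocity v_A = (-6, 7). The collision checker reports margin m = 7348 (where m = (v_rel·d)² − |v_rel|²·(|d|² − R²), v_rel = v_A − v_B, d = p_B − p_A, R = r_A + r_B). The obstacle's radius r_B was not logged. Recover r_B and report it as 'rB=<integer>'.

m = 7348
d = (27, 0);  v_rel = (-9, 4),  |v_rel|² = 97
v_rel×d = (-9)·(0) − (4)·(27) = -108
since m = R²·97 − (-108)²:  R² = (11664 + 7348) / 97 = 196
R = √196 = 14  ⇒  r_B = 14 − 7 = 7

rB=7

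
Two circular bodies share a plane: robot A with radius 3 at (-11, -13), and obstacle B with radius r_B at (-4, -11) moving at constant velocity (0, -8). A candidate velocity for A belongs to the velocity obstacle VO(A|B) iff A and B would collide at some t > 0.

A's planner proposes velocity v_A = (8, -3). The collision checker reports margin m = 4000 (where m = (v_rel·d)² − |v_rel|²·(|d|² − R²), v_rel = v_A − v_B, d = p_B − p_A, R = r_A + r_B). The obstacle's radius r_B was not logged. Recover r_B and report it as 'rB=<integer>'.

m = 4000
d = (7, 2);  v_rel = (8, 5),  |v_rel|² = 89
v_rel×d = (8)·(2) − (5)·(7) = -19
since m = R²·89 − (-19)²:  R² = (361 + 4000) / 89 = 49
R = √49 = 7  ⇒  r_B = 7 − 3 = 4

rB=4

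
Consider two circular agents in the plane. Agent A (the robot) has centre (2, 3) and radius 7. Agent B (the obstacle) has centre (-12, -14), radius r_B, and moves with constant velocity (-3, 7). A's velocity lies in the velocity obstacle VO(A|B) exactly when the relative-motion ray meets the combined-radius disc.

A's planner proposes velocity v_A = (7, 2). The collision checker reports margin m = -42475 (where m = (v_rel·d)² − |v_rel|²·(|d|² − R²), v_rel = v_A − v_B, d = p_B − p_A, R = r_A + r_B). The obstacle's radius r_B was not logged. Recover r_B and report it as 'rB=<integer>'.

m = -42475
d = (-14, -17);  v_rel = (10, -5),  |v_rel|² = 125
v_rel×d = (10)·(-17) − (-5)·(-14) = -240
since m = R²·125 − (-240)²:  R² = (57600 + -42475) / 125 = 121
R = √121 = 11  ⇒  r_B = 11 − 7 = 4

rB=4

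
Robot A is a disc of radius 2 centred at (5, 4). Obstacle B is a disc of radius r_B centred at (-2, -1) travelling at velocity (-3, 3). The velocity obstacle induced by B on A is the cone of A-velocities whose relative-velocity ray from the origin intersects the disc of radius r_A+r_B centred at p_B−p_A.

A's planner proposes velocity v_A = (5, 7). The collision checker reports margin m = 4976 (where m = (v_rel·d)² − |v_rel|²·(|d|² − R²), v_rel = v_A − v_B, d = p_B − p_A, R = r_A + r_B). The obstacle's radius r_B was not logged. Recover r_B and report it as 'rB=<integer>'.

m = 4976
d = (-7, -5);  v_rel = (8, 4),  |v_rel|² = 80
v_rel×d = (8)·(-5) − (4)·(-7) = -12
since m = R²·80 − (-12)²:  R² = (144 + 4976) / 80 = 64
R = √64 = 8  ⇒  r_B = 8 − 2 = 6

rB=6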